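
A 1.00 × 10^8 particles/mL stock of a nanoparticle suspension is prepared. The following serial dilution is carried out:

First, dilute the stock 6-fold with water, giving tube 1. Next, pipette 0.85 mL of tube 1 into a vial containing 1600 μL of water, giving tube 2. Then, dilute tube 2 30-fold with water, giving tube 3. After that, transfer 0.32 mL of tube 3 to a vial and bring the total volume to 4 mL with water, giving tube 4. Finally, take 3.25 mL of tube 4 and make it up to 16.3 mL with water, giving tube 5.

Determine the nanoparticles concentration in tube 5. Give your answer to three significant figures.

3.07 × 10^3 particles/mL

Step 1: 6-fold → factor 6
Step 2: 0.85 mL + 1600 μL = 2.45 mL total → factor 2.45/0.85 = 2.8824
Step 3: 30-fold → factor 30
Step 4: 0.32 mL brought to 4 mL → factor 4/0.32 = 12.5
Step 5: 3.25 mL brought to 16.3 mL → factor 16.3/3.25 = 5.0154
Overall dilution factor = 6 × 2.8824 × 30 × 12.5 × 5.0154 = 32526
Final = 1.00 × 10^8 particles/mL / 32526 = 3.07 × 10^3 particles/mL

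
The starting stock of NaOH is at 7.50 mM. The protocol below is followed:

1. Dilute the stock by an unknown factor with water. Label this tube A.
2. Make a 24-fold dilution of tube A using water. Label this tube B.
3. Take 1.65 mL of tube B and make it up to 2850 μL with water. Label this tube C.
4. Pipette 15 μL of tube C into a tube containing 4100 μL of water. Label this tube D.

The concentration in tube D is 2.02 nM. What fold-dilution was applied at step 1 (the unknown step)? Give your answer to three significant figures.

326-fold

Step 1: unknown factor x
Step 2: 24-fold → factor 24
Step 3: 1.65 mL brought to 2850 μL → factor 2.85/1.65 = 1.7273
Step 4: 15 μL + 4100 μL = 4115 μL total → factor 4115/15 = 274.33
Product of known-step factors = 11372
Overall factor = 7.50 mM / (2.02 nM) = 3.7129 × 10^6
x = 3.7129 × 10^6 / 11372 = 326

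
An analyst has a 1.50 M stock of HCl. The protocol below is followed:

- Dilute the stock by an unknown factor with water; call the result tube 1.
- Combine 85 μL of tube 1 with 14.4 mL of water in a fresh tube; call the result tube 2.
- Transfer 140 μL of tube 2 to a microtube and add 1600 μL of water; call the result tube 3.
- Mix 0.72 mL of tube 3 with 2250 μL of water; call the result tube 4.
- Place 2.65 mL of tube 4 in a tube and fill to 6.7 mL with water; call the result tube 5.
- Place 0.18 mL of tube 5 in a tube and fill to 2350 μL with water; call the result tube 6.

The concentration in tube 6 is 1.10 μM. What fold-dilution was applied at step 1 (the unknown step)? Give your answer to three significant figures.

4.73-fold

Step 1: unknown factor x
Step 2: 85 μL + 14.4 mL = 14485 μL total → factor 14485/85 = 170.41
Step 3: 140 μL + 1600 μL = 1740 μL total → factor 1740/140 = 12.429
Step 4: 0.72 mL + 2250 μL = 2.97 mL total → factor 2.97/0.72 = 4.125
Step 5: 2.65 mL brought to 6.7 mL → factor 6.7/2.65 = 2.5283
Step 6: 0.18 mL brought to 2350 μL → factor 2.35/0.18 = 13.056
Product of known-step factors = 2.8838 × 10^5
Overall factor = 1.50 M / (1.10 μM) = 1.3636 × 10^6
x = 1.3636 × 10^6 / 2.8838 × 10^5 = 4.73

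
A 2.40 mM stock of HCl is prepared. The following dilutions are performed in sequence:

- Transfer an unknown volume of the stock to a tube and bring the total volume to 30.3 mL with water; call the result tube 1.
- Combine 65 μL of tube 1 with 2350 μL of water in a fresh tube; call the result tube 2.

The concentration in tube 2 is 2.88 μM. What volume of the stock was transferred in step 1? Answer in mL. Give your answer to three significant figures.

1.35 mL

Step 1: v brought to 30.3 mL → factor = 30.3 mL/v
Step 2: 65 μL + 2350 μL = 2415 μL total → factor 2415/65 = 37.154
Product of known-step factors = 37.154
Overall factor = 2.40 mM / (2.88 μM) = 833.33
Step-1 factor = 833.33 / 37.154 = 22.429
v = 30.3 mL / 22.429 = 1.35 mL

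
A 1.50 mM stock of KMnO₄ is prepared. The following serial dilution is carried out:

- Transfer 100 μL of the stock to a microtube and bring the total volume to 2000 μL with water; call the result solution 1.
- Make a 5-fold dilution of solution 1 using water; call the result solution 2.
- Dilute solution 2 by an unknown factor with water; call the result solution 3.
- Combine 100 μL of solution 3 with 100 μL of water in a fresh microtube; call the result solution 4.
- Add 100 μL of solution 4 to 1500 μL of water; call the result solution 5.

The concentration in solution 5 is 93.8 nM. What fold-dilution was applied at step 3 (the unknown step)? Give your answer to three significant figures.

5.00-fold

Step 1: 100 μL brought to 2000 μL → factor 2000/100 = 20
Step 2: 5-fold → factor 5
Step 3: unknown factor x
Step 4: 100 μL + 100 μL = 200 μL total → factor 200/100 = 2
Step 5: 100 μL + 1500 μL = 1600 μL total → factor 1600/100 = 16
Product of known-step factors = 3200
Overall factor = 1.50 mM / (93.8 nM) = 15991
x = 15991 / 3200 = 5.00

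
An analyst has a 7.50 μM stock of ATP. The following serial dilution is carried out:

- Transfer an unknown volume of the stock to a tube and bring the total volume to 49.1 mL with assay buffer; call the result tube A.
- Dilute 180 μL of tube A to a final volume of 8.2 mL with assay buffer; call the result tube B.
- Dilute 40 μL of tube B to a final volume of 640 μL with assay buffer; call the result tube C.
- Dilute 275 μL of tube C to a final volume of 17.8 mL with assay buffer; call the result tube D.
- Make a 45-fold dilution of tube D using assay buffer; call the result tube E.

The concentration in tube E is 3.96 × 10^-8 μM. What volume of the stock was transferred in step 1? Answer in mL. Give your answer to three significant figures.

0.550 mL

Step 1: v brought to 49.1 mL → factor = 49.1 mL/v
Step 2: 180 μL brought to 8.2 mL → factor 8200/180 = 45.556
Step 3: 40 μL brought to 640 μL → factor 640/40 = 16
Step 4: 275 μL brought to 17.8 mL → factor 17800/275 = 64.727
Step 5: 45-fold → factor 45
Product of known-step factors = 2.1231 × 10^6
Overall factor = 7.50 μM / (3.96 × 10^-8 μM) = 1.8939 × 10^8
Step-1 factor = 1.8939 × 10^8 / 2.1231 × 10^6 = 89.208
v = 49.1 mL / 89.208 = 0.550 mL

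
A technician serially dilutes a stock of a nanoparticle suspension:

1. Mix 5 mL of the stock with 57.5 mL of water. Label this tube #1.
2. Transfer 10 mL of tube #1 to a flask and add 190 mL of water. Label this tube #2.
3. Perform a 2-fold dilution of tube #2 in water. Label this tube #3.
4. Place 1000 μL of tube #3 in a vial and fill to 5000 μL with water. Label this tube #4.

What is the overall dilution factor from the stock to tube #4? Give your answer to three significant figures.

Step 1: 5 mL + 57.5 mL = 62.5 mL total → factor 62.5/5 = 12.5
Step 2: 10 mL + 190 mL = 200 mL total → factor 200/10 = 20
Step 3: 2-fold → factor 2
Step 4: 1000 μL brought to 5000 μL → factor 5000/1000 = 5
Overall dilution factor = 12.5 × 20 × 2 × 5 = 2500

2.50 × 10^3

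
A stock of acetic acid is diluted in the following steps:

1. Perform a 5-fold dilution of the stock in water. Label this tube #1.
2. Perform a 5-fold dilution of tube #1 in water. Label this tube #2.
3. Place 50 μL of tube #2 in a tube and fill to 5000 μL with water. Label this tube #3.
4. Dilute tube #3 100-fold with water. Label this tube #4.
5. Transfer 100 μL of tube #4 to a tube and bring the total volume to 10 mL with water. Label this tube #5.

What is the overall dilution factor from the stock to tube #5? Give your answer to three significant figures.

Step 1: 5-fold → factor 5
Step 2: 5-fold → factor 5
Step 3: 50 μL brought to 5000 μL → factor 5000/50 = 100
Step 4: 100-fold → factor 100
Step 5: 100 μL brought to 10 mL → factor 10000/100 = 100
Overall dilution factor = 5 × 5 × 100 × 100 × 100 = 2.5 × 10^7

2.50 × 10^7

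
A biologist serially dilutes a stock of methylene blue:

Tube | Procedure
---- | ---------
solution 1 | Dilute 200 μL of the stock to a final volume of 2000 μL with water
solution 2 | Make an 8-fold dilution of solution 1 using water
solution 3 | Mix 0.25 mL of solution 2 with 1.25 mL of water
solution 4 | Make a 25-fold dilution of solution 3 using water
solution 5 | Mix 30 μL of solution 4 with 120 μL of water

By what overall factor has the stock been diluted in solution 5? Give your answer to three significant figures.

Step 1: 200 μL brought to 2000 μL → factor 2000/200 = 10
Step 2: 8-fold → factor 8
Step 3: 0.25 mL + 1.25 mL = 1.5 mL total → factor 1.5/0.25 = 6
Step 4: 25-fold → factor 25
Step 5: 30 μL + 120 μL = 150 μL total → factor 150/30 = 5
Overall dilution factor = 10 × 8 × 6 × 25 × 5 = 60000

6.00 × 10^4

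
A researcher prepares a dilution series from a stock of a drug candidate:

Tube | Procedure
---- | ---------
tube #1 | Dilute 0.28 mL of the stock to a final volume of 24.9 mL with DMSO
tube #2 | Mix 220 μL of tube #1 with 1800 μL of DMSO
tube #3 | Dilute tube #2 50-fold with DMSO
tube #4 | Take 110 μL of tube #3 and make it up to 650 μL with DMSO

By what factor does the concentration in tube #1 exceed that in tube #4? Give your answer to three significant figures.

2.71 × 10^3

Step 1: 0.28 mL brought to 24.9 mL → factor 24.9/0.28 = 88.929
Step 2: 220 μL + 1800 μL = 2020 μL total → factor 2020/220 = 9.1818
Step 3: 50-fold → factor 50
Step 4: 110 μL brought to 650 μL → factor 650/110 = 5.9091
Dilution factor to tube #1 = 88.929; to tube #4 = 2.4125 × 10^5
[tube #1]/[tube #4] = (factor to tube #4)/(factor to tube #1) = 2.4125 × 10^5/88.929 = 2.71 × 10^3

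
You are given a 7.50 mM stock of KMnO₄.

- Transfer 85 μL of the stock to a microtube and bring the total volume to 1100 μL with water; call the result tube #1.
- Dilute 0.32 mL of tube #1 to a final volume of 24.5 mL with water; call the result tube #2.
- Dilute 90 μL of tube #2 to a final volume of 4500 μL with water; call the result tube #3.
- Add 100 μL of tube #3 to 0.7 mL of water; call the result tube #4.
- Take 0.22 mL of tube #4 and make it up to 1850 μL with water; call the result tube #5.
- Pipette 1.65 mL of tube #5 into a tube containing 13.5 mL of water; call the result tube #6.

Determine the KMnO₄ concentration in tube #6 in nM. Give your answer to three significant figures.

0.245 nM

Step 1: 85 μL brought to 1100 μL → factor 1100/85 = 12.941
Step 2: 0.32 mL brought to 24.5 mL → factor 24.5/0.32 = 76.562
Step 3: 90 μL brought to 4500 μL → factor 4500/90 = 50
Step 4: 100 μL + 0.7 mL = 800 μL total → factor 800/100 = 8
Step 5: 0.22 mL brought to 1850 μL → factor 1.85/0.22 = 8.4091
Step 6: 1.65 mL + 13.5 mL = 15.15 mL total → factor 15.15/1.65 = 9.1818
Overall dilution factor = 12.941 × 76.562 × 50 × 8 × 8.4091 × 9.1818 = 3.06 × 10^7
Final = 7.50 mM / 3.06 × 10^7 = 2.451 × 10^-7 mM = 0.245 nM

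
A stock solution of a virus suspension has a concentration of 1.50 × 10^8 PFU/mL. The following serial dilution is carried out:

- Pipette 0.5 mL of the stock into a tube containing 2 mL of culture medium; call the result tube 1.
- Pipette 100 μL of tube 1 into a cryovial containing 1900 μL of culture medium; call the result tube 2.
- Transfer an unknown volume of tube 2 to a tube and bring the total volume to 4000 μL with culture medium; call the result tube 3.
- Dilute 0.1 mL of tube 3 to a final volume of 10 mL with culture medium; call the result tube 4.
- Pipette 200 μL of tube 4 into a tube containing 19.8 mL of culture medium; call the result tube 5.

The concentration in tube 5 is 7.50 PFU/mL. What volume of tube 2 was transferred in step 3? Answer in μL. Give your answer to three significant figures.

200 μL

Step 1: 0.5 mL + 2 mL = 2.5 mL total → factor 2.5/0.5 = 5
Step 2: 100 μL + 1900 μL = 2000 μL total → factor 2000/100 = 20
Step 3: v brought to 4000 μL → factor = 4000 μL/v
Step 4: 0.1 mL brought to 10 mL → factor 10/0.1 = 100
Step 5: 200 μL + 19.8 mL = 20000 μL total → factor 20000/200 = 100
Product of known-step factors = 1 × 10^6
Overall factor = 1.50 × 10^8 PFU/mL / (7.50 PFU/mL) = 2 × 10^7
Step-3 factor = 2 × 10^7 / 1 × 10^6 = 20
v = 4000 μL / 20 = 200 μL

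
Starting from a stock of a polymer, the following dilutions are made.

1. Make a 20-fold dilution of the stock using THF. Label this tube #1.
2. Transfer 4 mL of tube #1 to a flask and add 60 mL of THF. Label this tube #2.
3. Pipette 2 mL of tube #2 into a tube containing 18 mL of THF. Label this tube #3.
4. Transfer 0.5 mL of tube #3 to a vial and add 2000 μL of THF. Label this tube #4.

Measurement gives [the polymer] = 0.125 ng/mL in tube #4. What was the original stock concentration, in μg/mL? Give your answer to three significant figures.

Step 1: 20-fold → factor 20
Step 2: 4 mL + 60 mL = 64 mL total → factor 64/4 = 16
Step 3: 2 mL + 18 mL = 20 mL total → factor 20/2 = 10
Step 4: 0.5 mL + 2000 μL = 2.5 mL total → factor 2.5/0.5 = 5
Overall dilution factor = 20 × 16 × 10 × 5 = 16000
Stock = 0.125 ng/mL × 16000 = 2000 ng/mL = 2.00 μg/mL

2.00 μg/mL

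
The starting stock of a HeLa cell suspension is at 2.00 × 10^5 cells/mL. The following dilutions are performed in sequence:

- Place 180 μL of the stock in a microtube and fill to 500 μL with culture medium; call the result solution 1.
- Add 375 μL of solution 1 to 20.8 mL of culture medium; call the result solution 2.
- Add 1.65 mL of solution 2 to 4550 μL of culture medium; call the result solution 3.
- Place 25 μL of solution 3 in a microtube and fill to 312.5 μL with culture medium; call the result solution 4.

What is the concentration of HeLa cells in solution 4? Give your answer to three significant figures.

Step 1: 180 μL brought to 500 μL → factor 500/180 = 2.7778
Step 2: 375 μL + 20.8 mL = 21175 μL total → factor 21175/375 = 56.467
Step 3: 1.65 mL + 4550 μL = 6.2 mL total → factor 6.2/1.65 = 3.7576
Step 4: 25 μL brought to 312.5 μL → factor 312.5/25 = 12.5
Overall dilution factor = 2.7778 × 56.467 × 3.7576 × 12.5 = 7367.3
Final = 2.00 × 10^5 cells/mL / 7367.3 = 27.1 cells/mL

27.1 cells/mL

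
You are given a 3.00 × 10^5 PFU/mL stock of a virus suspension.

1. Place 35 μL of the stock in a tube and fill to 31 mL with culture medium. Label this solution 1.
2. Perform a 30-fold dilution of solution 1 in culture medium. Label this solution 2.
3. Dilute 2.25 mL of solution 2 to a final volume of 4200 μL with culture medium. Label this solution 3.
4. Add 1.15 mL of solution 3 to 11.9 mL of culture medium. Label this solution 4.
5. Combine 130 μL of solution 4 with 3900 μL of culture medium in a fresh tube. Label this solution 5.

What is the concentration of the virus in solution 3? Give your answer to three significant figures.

Step 1: 35 μL brought to 31 mL → factor 31000/35 = 885.71
Step 2: 30-fold → factor 30
Step 3: 2.25 mL brought to 4200 μL → factor 4.2/2.25 = 1.8667
Dilution factor through solution 3 = 885.71 × 30 × 1.8667 = 49600
[solution 3] = 3.00 × 10^5 PFU/mL / 49600 = 6.05 PFU/mL

6.05 PFU/mL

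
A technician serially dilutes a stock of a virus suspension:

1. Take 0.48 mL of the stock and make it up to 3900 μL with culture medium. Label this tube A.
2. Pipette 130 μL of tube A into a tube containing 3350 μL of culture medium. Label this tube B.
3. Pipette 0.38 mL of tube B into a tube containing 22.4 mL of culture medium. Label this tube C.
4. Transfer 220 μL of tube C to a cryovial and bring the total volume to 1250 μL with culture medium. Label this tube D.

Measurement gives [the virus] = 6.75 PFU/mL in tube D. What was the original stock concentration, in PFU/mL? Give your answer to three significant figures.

5.00 × 10^5 PFU/mL

Step 1: 0.48 mL brought to 3900 μL → factor 3.9/0.48 = 8.125
Step 2: 130 μL + 3350 μL = 3480 μL total → factor 3480/130 = 26.769
Step 3: 0.38 mL + 22.4 mL = 22.78 mL total → factor 22.78/0.38 = 59.947
Step 4: 220 μL brought to 1250 μL → factor 1250/220 = 5.6818
Overall dilution factor = 8.125 × 26.769 × 59.947 × 5.6818 = 74083
Stock = 6.75 PFU/mL × 74083 = 5.00 × 10^5 PFU/mL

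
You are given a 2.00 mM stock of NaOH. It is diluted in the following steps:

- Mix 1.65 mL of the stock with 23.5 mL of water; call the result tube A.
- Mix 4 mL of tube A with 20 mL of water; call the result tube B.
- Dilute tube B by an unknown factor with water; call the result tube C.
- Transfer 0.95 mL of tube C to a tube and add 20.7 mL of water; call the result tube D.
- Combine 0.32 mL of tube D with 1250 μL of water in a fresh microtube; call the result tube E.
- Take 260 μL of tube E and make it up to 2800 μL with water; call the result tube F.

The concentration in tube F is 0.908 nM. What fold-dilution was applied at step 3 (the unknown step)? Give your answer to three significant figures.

20.0-fold

Step 1: 1.65 mL + 23.5 mL = 25.15 mL total → factor 25.15/1.65 = 15.242
Step 2: 4 mL + 20 mL = 24 mL total → factor 24/4 = 6
Step 3: unknown factor x
Step 4: 0.95 mL + 20.7 mL = 21.65 mL total → factor 21.65/0.95 = 22.789
Step 5: 0.32 mL + 1250 μL = 1.57 mL total → factor 1.57/0.32 = 4.9062
Step 6: 260 μL brought to 2800 μL → factor 2800/260 = 10.769
Product of known-step factors = 1.1012 × 10^5
Overall factor = 2.00 mM / (0.908 nM) = 2.2026 × 10^6
x = 2.2026 × 10^6 / 1.1012 × 10^5 = 20.0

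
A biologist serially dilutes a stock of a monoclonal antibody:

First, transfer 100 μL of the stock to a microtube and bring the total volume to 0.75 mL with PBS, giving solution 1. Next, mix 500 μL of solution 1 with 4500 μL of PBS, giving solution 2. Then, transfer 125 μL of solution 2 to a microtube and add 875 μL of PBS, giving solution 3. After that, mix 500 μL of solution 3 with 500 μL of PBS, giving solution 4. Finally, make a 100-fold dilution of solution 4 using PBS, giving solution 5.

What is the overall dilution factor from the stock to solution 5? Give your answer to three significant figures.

1.20 × 10^5

Step 1: 100 μL brought to 0.75 mL → factor 750/100 = 7.5
Step 2: 500 μL + 4500 μL = 5000 μL total → factor 5000/500 = 10
Step 3: 125 μL + 875 μL = 1000 μL total → factor 1000/125 = 8
Step 4: 500 μL + 500 μL = 1000 μL total → factor 1000/500 = 2
Step 5: 100-fold → factor 100
Overall dilution factor = 7.5 × 10 × 8 × 2 × 100 = 1.2 × 10^5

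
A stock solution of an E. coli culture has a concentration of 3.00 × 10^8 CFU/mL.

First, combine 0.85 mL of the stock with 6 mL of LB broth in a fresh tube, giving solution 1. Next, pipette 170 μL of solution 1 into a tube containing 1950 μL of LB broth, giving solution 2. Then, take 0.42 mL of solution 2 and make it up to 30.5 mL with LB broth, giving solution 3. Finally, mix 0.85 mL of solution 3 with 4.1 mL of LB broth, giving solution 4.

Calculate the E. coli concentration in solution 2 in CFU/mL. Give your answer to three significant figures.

Step 1: 0.85 mL + 6 mL = 6.85 mL total → factor 6.85/0.85 = 8.0588
Step 2: 170 μL + 1950 μL = 2120 μL total → factor 2120/170 = 12.471
Dilution factor through solution 2 = 8.0588 × 12.471 = 100.5
[solution 2] = 3.00 × 10^8 CFU/mL / 100.5 = 2.99 × 10^6 CFU/mL

2.99 × 10^6 CFU/mL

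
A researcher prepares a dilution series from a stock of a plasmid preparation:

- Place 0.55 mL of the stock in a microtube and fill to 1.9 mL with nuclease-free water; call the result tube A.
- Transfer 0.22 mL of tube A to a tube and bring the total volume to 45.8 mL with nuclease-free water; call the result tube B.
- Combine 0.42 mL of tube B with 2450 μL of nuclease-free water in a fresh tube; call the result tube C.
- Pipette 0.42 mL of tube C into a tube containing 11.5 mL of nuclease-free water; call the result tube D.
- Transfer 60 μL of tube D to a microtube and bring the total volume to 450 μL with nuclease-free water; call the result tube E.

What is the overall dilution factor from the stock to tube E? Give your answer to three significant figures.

Step 1: 0.55 mL brought to 1.9 mL → factor 1.9/0.55 = 3.4545
Step 2: 0.22 mL brought to 45.8 mL → factor 45.8/0.22 = 208.18
Step 3: 0.42 mL + 2450 μL = 2.87 mL total → factor 2.87/0.42 = 6.8333
Step 4: 0.42 mL + 11.5 mL = 11.92 mL total → factor 11.92/0.42 = 28.381
Step 5: 60 μL brought to 450 μL → factor 450/60 = 7.5
Overall dilution factor = 3.4545 × 208.18 × 6.8333 × 28.381 × 7.5 = 1.0461 × 10^6

1.05 × 10^6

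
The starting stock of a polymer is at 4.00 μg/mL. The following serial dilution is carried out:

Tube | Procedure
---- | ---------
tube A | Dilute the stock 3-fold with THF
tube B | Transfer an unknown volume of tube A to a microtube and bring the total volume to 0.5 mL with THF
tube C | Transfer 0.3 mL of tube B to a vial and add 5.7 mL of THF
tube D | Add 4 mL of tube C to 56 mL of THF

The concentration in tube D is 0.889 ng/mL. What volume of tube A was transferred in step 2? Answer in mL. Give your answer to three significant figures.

Step 1: 3-fold → factor 3
Step 2: v brought to 0.5 mL → factor = 0.5 mL/v
Step 3: 0.3 mL + 5.7 mL = 6 mL total → factor 6/0.3 = 20
Step 4: 4 mL + 56 mL = 60 mL total → factor 60/4 = 15
Product of known-step factors = 900
Overall factor = 4.00 μg/mL / (0.889 ng/mL) = 4499.4
Step-2 factor = 4499.4 / 900 = 4.9994
v = 0.5 mL / 4.9994 = 0.100 mL

0.100 mL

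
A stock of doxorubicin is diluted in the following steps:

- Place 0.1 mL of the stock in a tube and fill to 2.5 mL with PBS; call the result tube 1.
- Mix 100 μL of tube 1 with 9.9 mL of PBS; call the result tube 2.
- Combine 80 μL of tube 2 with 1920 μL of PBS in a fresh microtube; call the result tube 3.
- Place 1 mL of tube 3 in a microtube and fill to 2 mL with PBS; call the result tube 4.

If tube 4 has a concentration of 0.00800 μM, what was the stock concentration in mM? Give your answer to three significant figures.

Step 1: 0.1 mL brought to 2.5 mL → factor 2.5/0.1 = 25
Step 2: 100 μL + 9.9 mL = 10000 μL total → factor 10000/100 = 100
Step 3: 80 μL + 1920 μL = 2000 μL total → factor 2000/80 = 25
Step 4: 1 mL brought to 2 mL → factor 2/1 = 2
Overall dilution factor = 25 × 100 × 25 × 2 = 1.25 × 10^5
Stock = 0.00800 μM × 1.25 × 10^5 = 1000 μM = 1.00 mM

1.00 mM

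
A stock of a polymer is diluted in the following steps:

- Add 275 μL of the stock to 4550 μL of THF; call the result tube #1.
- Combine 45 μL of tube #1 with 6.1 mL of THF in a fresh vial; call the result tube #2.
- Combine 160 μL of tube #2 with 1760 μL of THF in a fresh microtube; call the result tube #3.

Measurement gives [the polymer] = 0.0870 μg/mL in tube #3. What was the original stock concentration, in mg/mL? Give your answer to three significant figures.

Step 1: 275 μL + 4550 μL = 4825 μL total → factor 4825/275 = 17.545
Step 2: 45 μL + 6.1 mL = 6145 μL total → factor 6145/45 = 136.56
Step 3: 160 μL + 1760 μL = 1920 μL total → factor 1920/160 = 12
Overall dilution factor = 17.545 × 136.56 × 12 = 28751
Stock = 0.0870 μg/mL × 28751 = 2501 μg/mL = 2.50 mg/mL

2.50 mg/mL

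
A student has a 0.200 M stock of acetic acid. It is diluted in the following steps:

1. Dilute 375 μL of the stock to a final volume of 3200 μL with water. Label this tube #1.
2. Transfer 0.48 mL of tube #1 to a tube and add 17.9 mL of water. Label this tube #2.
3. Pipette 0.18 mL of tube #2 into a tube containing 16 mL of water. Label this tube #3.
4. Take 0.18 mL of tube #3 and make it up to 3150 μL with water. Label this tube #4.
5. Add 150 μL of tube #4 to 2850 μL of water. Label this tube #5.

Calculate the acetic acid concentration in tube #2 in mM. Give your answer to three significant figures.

0.612 mM

Step 1: 375 μL brought to 3200 μL → factor 3200/375 = 8.5333
Step 2: 0.48 mL + 17.9 mL = 18.38 mL total → factor 18.38/0.48 = 38.292
Dilution factor through tube #2 = 8.5333 × 38.292 = 326.76
[tube #2] = 0.200 M / 326.76 = 0.0006121 M = 0.612 mM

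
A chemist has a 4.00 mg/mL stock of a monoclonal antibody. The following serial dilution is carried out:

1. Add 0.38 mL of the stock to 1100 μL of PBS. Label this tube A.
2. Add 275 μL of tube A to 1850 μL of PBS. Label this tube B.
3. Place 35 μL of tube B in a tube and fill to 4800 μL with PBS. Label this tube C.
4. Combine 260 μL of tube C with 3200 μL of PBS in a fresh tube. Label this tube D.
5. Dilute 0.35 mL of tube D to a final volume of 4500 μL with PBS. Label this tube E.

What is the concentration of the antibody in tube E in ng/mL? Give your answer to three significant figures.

5.66 ng/mL

Step 1: 0.38 mL + 1100 μL = 1.48 mL total → factor 1.48/0.38 = 3.8947
Step 2: 275 μL + 1850 μL = 2125 μL total → factor 2125/275 = 7.7273
Step 3: 35 μL brought to 4800 μL → factor 4800/35 = 137.14
Step 4: 260 μL + 3200 μL = 3460 μL total → factor 3460/260 = 13.308
Step 5: 0.35 mL brought to 4500 μL → factor 4.5/0.35 = 12.857
Overall dilution factor = 3.8947 × 7.7273 × 137.14 × 13.308 × 12.857 = 7.062 × 10^5
Final = 4.00 mg/mL / 7.062 × 10^5 = 5.664 × 10^-6 mg/mL = 5.66 ng/mL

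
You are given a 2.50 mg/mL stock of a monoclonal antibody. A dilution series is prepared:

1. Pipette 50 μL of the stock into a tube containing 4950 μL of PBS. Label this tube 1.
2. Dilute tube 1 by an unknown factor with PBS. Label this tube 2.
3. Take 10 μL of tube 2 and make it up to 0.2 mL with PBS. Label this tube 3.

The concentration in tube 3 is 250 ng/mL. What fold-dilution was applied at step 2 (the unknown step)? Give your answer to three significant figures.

5.00-fold

Step 1: 50 μL + 4950 μL = 5000 μL total → factor 5000/50 = 100
Step 2: unknown factor x
Step 3: 10 μL brought to 0.2 mL → factor 200/10 = 20
Product of known-step factors = 2000
Overall factor = 2.50 mg/mL / (250 ng/mL) = 10000
x = 10000 / 2000 = 5.00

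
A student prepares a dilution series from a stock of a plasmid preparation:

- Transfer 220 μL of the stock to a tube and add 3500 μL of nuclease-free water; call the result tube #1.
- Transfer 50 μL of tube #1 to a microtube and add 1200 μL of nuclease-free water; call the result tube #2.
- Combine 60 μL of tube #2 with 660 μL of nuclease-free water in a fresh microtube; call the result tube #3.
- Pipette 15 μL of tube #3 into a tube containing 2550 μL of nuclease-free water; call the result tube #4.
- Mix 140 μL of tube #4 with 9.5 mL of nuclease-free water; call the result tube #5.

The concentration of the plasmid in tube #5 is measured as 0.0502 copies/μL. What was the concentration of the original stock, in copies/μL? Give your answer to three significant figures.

Step 1: 220 μL + 3500 μL = 3720 μL total → factor 3720/220 = 16.909
Step 2: 50 μL + 1200 μL = 1250 μL total → factor 1250/50 = 25
Step 3: 60 μL + 660 μL = 720 μL total → factor 720/60 = 12
Step 4: 15 μL + 2550 μL = 2565 μL total → factor 2565/15 = 171
Step 5: 140 μL + 9.5 mL = 9640 μL total → factor 9640/140 = 68.857
Overall dilution factor = 16.909 × 25 × 12 × 171 × 68.857 = 5.9729 × 10^7
Stock = 0.0502 copies/μL × 5.9729 × 10^7 = 3.00 × 10^6 copies/μL

3.00 × 10^6 copies/μL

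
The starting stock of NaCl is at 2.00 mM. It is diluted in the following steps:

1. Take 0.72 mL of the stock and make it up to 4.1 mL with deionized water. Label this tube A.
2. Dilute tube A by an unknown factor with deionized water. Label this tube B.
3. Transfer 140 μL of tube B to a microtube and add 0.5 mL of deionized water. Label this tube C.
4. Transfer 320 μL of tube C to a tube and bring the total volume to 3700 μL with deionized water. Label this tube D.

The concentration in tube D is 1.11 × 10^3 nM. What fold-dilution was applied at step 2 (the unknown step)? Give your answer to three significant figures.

Step 1: 0.72 mL brought to 4.1 mL → factor 4.1/0.72 = 5.6944
Step 2: unknown factor x
Step 3: 140 μL + 0.5 mL = 640 μL total → factor 640/140 = 4.5714
Step 4: 320 μL brought to 3700 μL → factor 3700/320 = 11.562
Product of known-step factors = 300.99
Overall factor = 2.00 mM / (1.11 × 10^3 nM) = 1801.8
x = 1801.8 / 300.99 = 5.99

5.99-fold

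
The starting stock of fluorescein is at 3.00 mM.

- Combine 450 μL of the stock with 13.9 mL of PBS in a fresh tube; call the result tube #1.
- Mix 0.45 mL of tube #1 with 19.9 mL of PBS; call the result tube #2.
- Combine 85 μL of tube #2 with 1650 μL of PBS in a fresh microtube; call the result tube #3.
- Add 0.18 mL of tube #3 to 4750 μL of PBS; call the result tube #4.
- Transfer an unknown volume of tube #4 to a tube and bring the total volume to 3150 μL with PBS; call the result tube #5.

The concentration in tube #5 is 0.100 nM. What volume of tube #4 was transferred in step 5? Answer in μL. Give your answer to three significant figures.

Step 1: 450 μL + 13.9 mL = 14350 μL total → factor 14350/450 = 31.889
Step 2: 0.45 mL + 19.9 mL = 20.35 mL total → factor 20.35/0.45 = 45.222
Step 3: 85 μL + 1650 μL = 1735 μL total → factor 1735/85 = 20.412
Step 4: 0.18 mL + 4750 μL = 4.93 mL total → factor 4.93/0.18 = 27.389
Step 5: v brought to 3150 μL → factor = 3150 μL/v
Product of known-step factors = 8.0621 × 10^5
Overall factor = 3.00 mM / (0.100 nM) = 3 × 10^7
Step-5 factor = 3 × 10^7 / 8.0621 × 10^5 = 37.211
v = 3150 μL / 37.211 = 84.7 μL

84.7 μL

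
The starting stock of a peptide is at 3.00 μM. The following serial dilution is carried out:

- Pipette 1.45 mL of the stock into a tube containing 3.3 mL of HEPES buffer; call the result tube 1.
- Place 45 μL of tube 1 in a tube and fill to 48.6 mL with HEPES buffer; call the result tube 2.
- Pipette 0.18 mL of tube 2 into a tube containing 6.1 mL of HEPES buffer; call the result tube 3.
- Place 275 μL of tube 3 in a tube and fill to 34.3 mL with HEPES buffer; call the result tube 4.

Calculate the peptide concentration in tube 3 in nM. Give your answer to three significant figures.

0.0243 nM

Step 1: 1.45 mL + 3.3 mL = 4.75 mL total → factor 4.75/1.45 = 3.2759
Step 2: 45 μL brought to 48.6 mL → factor 48600/45 = 1080
Step 3: 0.18 mL + 6.1 mL = 6.28 mL total → factor 6.28/0.18 = 34.889
Dilution factor through tube 3 = 3.2759 × 1080 × 34.889 = 1.2343 × 10^5
[tube 3] = 3.00 μM / 1.2343 × 10^5 = 2.430 × 10^-5 μM = 0.0243 nM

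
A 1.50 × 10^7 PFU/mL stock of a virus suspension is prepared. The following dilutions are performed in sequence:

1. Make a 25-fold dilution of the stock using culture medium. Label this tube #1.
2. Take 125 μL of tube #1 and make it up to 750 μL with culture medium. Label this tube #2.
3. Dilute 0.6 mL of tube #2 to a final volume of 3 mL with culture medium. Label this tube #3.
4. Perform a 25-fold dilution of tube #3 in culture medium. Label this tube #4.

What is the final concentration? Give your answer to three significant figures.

Step 1: 25-fold → factor 25
Step 2: 125 μL brought to 750 μL → factor 750/125 = 6
Step 3: 0.6 mL brought to 3 mL → factor 3/0.6 = 5
Step 4: 25-fold → factor 25
Overall dilution factor = 25 × 6 × 5 × 25 = 18750
Final = 1.50 × 10^7 PFU/mL / 18750 = 800 PFU/mL

800 PFU/mL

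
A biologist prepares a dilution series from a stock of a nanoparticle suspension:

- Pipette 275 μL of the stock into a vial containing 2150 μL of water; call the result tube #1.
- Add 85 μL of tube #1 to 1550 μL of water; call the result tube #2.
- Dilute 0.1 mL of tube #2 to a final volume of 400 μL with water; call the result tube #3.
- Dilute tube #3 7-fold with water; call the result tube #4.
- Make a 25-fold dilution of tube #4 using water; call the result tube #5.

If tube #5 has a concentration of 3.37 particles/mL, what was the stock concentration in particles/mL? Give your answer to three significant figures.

Step 1: 275 μL + 2150 μL = 2425 μL total → factor 2425/275 = 8.8182
Step 2: 85 μL + 1550 μL = 1635 μL total → factor 1635/85 = 19.235
Step 3: 0.1 mL brought to 400 μL → factor 0.4/0.1 = 4
Step 4: 7-fold → factor 7
Step 5: 25-fold → factor 25
Overall dilution factor = 8.8182 × 19.235 × 4 × 7 × 25 = 1.1873 × 10^5
Stock = 3.37 particles/mL × 1.1873 × 10^5 = 4.00 × 10^5 particles/mL

4.00 × 10^5 particles/mL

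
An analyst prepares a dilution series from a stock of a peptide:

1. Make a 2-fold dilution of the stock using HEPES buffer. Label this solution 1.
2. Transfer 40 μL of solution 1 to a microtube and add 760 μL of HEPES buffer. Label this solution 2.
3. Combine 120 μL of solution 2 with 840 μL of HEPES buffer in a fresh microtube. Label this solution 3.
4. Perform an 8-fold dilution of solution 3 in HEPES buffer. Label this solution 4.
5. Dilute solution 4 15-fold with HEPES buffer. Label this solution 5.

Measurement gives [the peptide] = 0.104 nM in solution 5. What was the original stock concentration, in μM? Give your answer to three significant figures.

Step 1: 2-fold → factor 2
Step 2: 40 μL + 760 μL = 800 μL total → factor 800/40 = 20
Step 3: 120 μL + 840 μL = 960 μL total → factor 960/120 = 8
Step 4: 8-fold → factor 8
Step 5: 15-fold → factor 15
Overall dilution factor = 2 × 20 × 8 × 8 × 15 = 38400
Stock = 0.104 nM × 38400 = 3994 nM = 3.99 μM

3.99 μM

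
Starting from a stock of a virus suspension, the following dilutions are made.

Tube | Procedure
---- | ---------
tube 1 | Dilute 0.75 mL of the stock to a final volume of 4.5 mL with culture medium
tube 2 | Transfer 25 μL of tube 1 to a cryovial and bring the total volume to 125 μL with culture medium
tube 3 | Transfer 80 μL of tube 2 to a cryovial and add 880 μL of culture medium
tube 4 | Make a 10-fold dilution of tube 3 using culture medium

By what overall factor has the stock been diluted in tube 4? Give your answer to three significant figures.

3.60 × 10^3

Step 1: 0.75 mL brought to 4.5 mL → factor 4.5/0.75 = 6
Step 2: 25 μL brought to 125 μL → factor 125/25 = 5
Step 3: 80 μL + 880 μL = 960 μL total → factor 960/80 = 12
Step 4: 10-fold → factor 10
Overall dilution factor = 6 × 5 × 12 × 10 = 3600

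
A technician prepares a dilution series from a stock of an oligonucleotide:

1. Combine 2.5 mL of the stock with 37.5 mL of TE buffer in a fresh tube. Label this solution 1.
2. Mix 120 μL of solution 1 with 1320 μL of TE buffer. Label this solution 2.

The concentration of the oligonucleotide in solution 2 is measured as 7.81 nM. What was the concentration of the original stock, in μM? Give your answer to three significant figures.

1.50 μM

Step 1: 2.5 mL + 37.5 mL = 40 mL total → factor 40/2.5 = 16
Step 2: 120 μL + 1320 μL = 1440 μL total → factor 1440/120 = 12
Overall dilution factor = 16 × 12 = 192
Stock = 7.81 nM × 192 = 1500 nM = 1.50 μM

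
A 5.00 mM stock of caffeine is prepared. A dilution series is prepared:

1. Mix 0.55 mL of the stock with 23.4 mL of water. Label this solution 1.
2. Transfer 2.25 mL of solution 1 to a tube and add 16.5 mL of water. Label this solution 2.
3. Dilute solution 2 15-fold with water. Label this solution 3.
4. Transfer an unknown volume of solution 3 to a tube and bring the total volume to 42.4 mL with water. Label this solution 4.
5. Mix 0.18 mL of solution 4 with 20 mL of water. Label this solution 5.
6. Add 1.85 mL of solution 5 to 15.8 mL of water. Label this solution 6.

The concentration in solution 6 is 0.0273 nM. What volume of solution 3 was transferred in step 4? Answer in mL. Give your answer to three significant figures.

Step 1: 0.55 mL + 23.4 mL = 23.95 mL total → factor 23.95/0.55 = 43.545
Step 2: 2.25 mL + 16.5 mL = 18.75 mL total → factor 18.75/2.25 = 8.3333
Step 3: 15-fold → factor 15
Step 4: v brought to 42.4 mL → factor = 42.4 mL/v
Step 5: 0.18 mL + 20 mL = 20.18 mL total → factor 20.18/0.18 = 112.11
Step 6: 1.85 mL + 15.8 mL = 17.65 mL total → factor 17.65/1.85 = 9.5405
Product of known-step factors = 5.822 × 10^6
Overall factor = 5.00 mM / (0.0273 nM) = 1.8315 × 10^8
Step-4 factor = 1.8315 × 10^8 / 5.822 × 10^6 = 31.458
v = 42.4 mL / 31.458 = 1.35 mL

1.35 mL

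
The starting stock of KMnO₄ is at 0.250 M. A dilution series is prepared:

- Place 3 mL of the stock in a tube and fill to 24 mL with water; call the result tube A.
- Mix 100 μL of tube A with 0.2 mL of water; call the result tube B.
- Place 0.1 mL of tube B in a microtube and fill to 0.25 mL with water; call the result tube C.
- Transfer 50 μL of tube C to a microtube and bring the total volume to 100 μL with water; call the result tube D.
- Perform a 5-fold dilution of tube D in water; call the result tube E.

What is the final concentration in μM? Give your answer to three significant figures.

Step 1: 3 mL brought to 24 mL → factor 24/3 = 8
Step 2: 100 μL + 0.2 mL = 300 μL total → factor 300/100 = 3
Step 3: 0.1 mL brought to 0.25 mL → factor 0.25/0.1 = 2.5
Step 4: 50 μL brought to 100 μL → factor 100/50 = 2
Step 5: 5-fold → factor 5
Overall dilution factor = 8 × 3 × 2.5 × 2 × 5 = 600
Final = 0.250 M / 600 = 0.0004167 M = 417 μM

417 μM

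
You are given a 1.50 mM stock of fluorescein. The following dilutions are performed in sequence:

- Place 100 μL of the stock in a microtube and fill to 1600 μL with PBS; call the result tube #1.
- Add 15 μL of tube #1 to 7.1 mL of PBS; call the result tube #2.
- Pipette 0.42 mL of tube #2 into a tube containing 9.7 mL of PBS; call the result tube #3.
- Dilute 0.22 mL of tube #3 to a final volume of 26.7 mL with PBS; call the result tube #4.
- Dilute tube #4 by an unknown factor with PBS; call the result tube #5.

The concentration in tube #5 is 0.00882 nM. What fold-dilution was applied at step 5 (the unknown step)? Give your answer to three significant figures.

7.66-fold

Step 1: 100 μL brought to 1600 μL → factor 1600/100 = 16
Step 2: 15 μL + 7.1 mL = 7115 μL total → factor 7115/15 = 474.33
Step 3: 0.42 mL + 9.7 mL = 10.12 mL total → factor 10.12/0.42 = 24.095
Step 4: 0.22 mL brought to 26.7 mL → factor 26.7/0.22 = 121.36
Step 5: unknown factor x
Product of known-step factors = 2.2193 × 10^7
Overall factor = 1.50 mM / (0.00882 nM) = 1.7007 × 10^8
x = 1.7007 × 10^8 / 2.2193 × 10^7 = 7.66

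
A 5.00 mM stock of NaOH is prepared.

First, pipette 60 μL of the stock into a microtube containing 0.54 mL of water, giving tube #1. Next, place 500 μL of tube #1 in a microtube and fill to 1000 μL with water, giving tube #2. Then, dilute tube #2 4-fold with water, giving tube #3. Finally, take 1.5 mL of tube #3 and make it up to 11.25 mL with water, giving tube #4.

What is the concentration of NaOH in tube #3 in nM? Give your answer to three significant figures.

6.25 × 10^4 nM

Step 1: 60 μL + 0.54 mL = 600 μL total → factor 600/60 = 10
Step 2: 500 μL brought to 1000 μL → factor 1000/500 = 2
Step 3: 4-fold → factor 4
Dilution factor through tube #3 = 10 × 2 × 4 = 80
[tube #3] = 5.00 mM / 80 = 0.06250 mM = 6.25 × 10^4 nM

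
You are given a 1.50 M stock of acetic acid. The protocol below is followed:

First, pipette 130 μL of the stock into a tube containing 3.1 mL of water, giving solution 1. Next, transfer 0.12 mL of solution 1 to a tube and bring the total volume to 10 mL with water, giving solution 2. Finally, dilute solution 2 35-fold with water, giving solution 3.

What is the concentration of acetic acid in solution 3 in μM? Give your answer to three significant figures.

Step 1: 130 μL + 3.1 mL = 3230 μL total → factor 3230/130 = 24.846
Step 2: 0.12 mL brought to 10 mL → factor 10/0.12 = 83.333
Step 3: 35-fold → factor 35
Overall dilution factor = 24.846 × 83.333 × 35 = 72468
Final = 1.50 M / 72468 = 2.070 × 10^-5 M = 20.7 μM

20.7 μM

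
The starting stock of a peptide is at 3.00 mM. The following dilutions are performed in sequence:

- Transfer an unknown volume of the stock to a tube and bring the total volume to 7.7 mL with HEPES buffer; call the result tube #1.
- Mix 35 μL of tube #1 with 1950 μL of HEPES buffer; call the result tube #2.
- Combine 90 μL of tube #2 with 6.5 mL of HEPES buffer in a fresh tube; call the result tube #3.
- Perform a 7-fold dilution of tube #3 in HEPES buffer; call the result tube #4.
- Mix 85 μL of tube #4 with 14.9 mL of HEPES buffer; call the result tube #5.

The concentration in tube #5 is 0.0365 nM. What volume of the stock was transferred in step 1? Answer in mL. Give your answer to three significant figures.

0.480 mL

Step 1: v brought to 7.7 mL → factor = 7.7 mL/v
Step 2: 35 μL + 1950 μL = 1985 μL total → factor 1985/35 = 56.714
Step 3: 90 μL + 6.5 mL = 6590 μL total → factor 6590/90 = 73.222
Step 4: 7-fold → factor 7
Step 5: 85 μL + 14.9 mL = 14985 μL total → factor 14985/85 = 176.29
Product of known-step factors = 5.1247 × 10^6
Overall factor = 3.00 mM / (0.0365 nM) = 8.2192 × 10^7
Step-1 factor = 8.2192 × 10^7 / 5.1247 × 10^6 = 16.038
v = 7.7 mL / 16.038 = 0.480 mL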